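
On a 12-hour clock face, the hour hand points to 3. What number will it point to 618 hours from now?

618 mod 12 = 6 (since 51·12 = 612).
3 + 6 → 9 on a 12-hour dial.

9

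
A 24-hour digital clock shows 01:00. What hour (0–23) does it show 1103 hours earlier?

2

1103 mod 24 = 23 (since 45·24 = 1080).
(1 − 23) mod 24 = 2.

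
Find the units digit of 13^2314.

9

The units digit of 13^n cycles with period 4: 3, 9, 7, 1, …
2314 leaves remainder 2 on division by 4, so 13^2314 ends in 9.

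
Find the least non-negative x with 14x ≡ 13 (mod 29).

The inverse of 14 mod 29 is 27 (since 14·27 = 378 ≡ 1).
So x ≡ 27·13 = 351 ≡ 3 (mod 29).

3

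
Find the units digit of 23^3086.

Powers of 3 mod 10 repeat with period 4: 3, 9, 7, 1.
3086 leaves remainder 2 on division by 4, so 23^3086 ends in 9.

9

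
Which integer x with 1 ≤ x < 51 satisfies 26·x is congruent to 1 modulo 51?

26·2 = 52 = 1·51 + 1, so 26⁻¹ ≡ 2 (mod 51).

2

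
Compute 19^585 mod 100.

99

Square-and-reduce mod 100: 19^1≡19, 19^2≡61, 19^4≡21, 19^8≡41, 19^16≡81, 19^32≡61, 19^64≡21, 19^128≡41, 19^256≡81, 19^512≡61.
585 = 1 + 8 + 64 + 512, so 19^585 ≡ 19·41·21·61 ≡ 99 (mod 100).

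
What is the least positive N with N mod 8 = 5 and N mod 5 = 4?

Since 5·5 ≡ 1 (mod 8), take x = 4 + 5·((5−4)·5 mod 8) = 4 + 5·5 = 29.
Check: 29 mod 8 = 5, 29 mod 5 = 4.

29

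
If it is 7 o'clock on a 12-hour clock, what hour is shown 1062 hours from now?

1062 − 88·12 = 6, so 1062 ≡ 6 (mod 12).
7 + 6 → 1 on a 12-hour dial.

1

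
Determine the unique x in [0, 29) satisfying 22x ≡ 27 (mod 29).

22⁻¹ ≡ 4 (mod 29) because 22·4 = 88 = 3·29 + 1.
So x ≡ 4·27 = 108 ≡ 21 (mod 29).
Check: 22·21 = 462 = 15·29 + 27.

21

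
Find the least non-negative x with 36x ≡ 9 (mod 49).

36⁻¹ ≡ 15 (mod 49) because 36·15 = 540 = 11·49 + 1.
So x ≡ 15·9 = 135 ≡ 37 (mod 49).
Check: 36·37 = 1332 = 27·49 + 9.

37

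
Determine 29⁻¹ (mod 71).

49

71 = 2·29 + 13
29 = 2·13 + 3
13 = 4·3 + 1
3 = 3·1 + 0
Back-substituting gives 29·49 ≡ 1 (mod 71).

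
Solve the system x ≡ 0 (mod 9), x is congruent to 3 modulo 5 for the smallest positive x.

x ≡ 3 (mod 5) gives x ∈ {3, 8, 13, 18}.
The first of these with x mod 9 = 0 is 18.

18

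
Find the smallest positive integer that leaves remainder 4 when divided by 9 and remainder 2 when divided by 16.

Since 16·4 ≡ 1 (mod 9), take x = 2 + 16·((4−2)·4 mod 9) = 2 + 16·8 = 130.
Check: 130 mod 9 = 4, 130 mod 16 = 2.

130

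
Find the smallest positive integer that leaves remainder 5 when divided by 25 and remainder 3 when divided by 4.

55

x ≡ 3 (mod 4) gives x ∈ {3, 7, 11, 15, 19, 23, 27, 31, …}.
The first of these with x mod 25 = 5 is 55.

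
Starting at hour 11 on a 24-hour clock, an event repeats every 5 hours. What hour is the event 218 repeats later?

21

218·5 = 1090.
1090 mod 24 = 10 (since 45·24 = 1080).
(11 + 10) mod 24 = 21.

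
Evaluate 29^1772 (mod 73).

36

Successive squares of 29 mod 73: 29^1≡29, 29^2≡38, 29^4≡57, 29^8≡37, 29^16≡55, 29^32≡32, 29^64≡2, 29^128≡4, 29^256≡16, 29^512≡37, 29^1024≡55.
1772 = 4 + 8 + 32 + 64 + 128 + 512 + 1024, so 29^1772 ≡ 57·37·32·2·4·37·55 ≡ 36 (mod 73).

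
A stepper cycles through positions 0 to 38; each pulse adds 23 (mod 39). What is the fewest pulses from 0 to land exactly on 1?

23·17 = 391 = 10·39 + 1, so 23⁻¹ ≡ 17 (mod 39).

17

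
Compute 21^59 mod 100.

81

By repeated squaring mod 100: 21^1≡21, 21^2≡41, 21^4≡81, 21^8≡61, 21^16≡21, 21^32≡41.
Since 59 = 1 + 2 + 8 + 16 + 32 in binary, 21^59 ≡ 21·41·61·21·41 ≡ 81 (mod 100).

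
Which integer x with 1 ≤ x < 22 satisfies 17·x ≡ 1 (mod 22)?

13

22 = 1·17 + 5
17 = 3·5 + 2
5 = 2·2 + 1
2 = 2·1 + 0
Back-substituting gives 17·13 ≡ 1 (mod 22).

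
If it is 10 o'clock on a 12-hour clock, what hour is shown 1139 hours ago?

11

1139 = 94·12 + 11, so 1139 mod 12 = 11.
10 − 11 → 11 on a 12-hour dial.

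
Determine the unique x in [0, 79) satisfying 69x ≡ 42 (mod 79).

69⁻¹ ≡ 71 (mod 79) because 69·71 = 4899 = 62·79 + 1.
So x ≡ 71·42 = 2982 ≡ 59 (mod 79).

59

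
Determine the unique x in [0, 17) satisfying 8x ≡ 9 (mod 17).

The inverse of 8 mod 17 is 15 (since 8·15 = 120 ≡ 1).
Multiplying both sides by 15: x ≡ 15·9 = 135 ≡ 16 (mod 17).

16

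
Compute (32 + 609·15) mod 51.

38

609·15 = 9135.
Dividing 9135 by 51 gives quotient 179 and remainder 6.
(32 + 6) mod 51 = 38.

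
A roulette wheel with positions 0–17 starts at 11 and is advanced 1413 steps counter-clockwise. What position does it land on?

1413 = 78·18 + 9, so 1413 mod 18 = 9.
(11 − 9) mod 18 = 2.

2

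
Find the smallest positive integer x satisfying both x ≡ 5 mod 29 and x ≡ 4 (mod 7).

179

Since 7·25 ≡ 1 (mod 29), take x = 4 + 7·((5−4)·25 mod 29) = 4 + 7·25 = 179.
Check: 179 mod 29 = 5, 179 mod 7 = 4.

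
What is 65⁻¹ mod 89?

63

65·63 = 4095 = 46·89 + 1, so 65⁻¹ ≡ 63 (mod 89).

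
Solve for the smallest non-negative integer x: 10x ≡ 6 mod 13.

The inverse of 10 mod 13 is 4 (since 10·4 = 40 ≡ 1).
Multiplying both sides by 4: x ≡ 4·6 = 24 ≡ 11 (mod 13).
Check: 10·11 = 110 = 8·13 + 6.

11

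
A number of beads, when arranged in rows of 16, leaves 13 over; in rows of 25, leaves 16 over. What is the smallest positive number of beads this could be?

x ≡ 13 (mod 16) gives x ∈ {13, 29, 45, 61, 77, 93, 109, 125, …}.
The first of these with x mod 25 = 16 is 141.

141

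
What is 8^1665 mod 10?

8

Powers of 8 mod 10 repeat with period 4: 8, 4, 2, 6.
1665 mod 4 = 1, so the last digit matches 8^1 = 8.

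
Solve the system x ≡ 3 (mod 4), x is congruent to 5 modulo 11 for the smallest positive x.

27

Since 11·3 ≡ 1 (mod 4), take x = 5 + 11·((3−5)·3 mod 4) = 5 + 11·2 = 27.
Check: 27 mod 4 = 3, 27 mod 11 = 5.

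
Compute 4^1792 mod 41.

Successive squares of 4 mod 41: 4^1≡4, 4^2≡16, 4^4≡10, 4^8≡18, 4^16≡37, 4^32≡16, 4^64≡10, 4^128≡18, 4^256≡37, 4^512≡16, 4^1024≡10.
1792 = 256 + 512 + 1024, so 4^1792 ≡ 37·16·10 ≡ 16 (mod 41).

16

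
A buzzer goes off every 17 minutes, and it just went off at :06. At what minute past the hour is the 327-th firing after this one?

327·17 = 5559.
Dividing 5559 by 60 gives quotient 92 and remainder 39.
(6 + 39) mod 60 = 45.

45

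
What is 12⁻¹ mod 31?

31 = 2·12 + 7
12 = 1·7 + 5
7 = 1·5 + 2
5 = 2·2 + 1
2 = 2·1 + 0
Back-substituting gives 12·13 ≡ 1 (mod 31).

13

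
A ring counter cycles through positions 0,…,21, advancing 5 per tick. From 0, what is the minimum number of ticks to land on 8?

6

The inverse of 5 mod 22 is 9 (since 5·9 = 45 ≡ 1).
Multiplying both sides by 9: x ≡ 9·8 = 72 ≡ 6 (mod 22).
Check: 5·6 = 30 = 1·22 + 8.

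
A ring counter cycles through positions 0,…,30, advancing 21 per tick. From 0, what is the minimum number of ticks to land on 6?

21⁻¹ ≡ 3 (mod 31) because 21·3 = 63 = 2·31 + 1.
Multiplying both sides by 3: x ≡ 3·6 = 18 ≡ 18 (mod 31).

18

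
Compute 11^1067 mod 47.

Square-and-reduce mod 47: 11^1≡11, 11^2≡27, 11^4≡24, 11^8≡12, 11^16≡3, 11^32≡9, 11^64≡34, 11^128≡28, 11^256≡32, 11^512≡37, 11^1024≡6.
1067 = 1 + 2 + 8 + 32 + 1024, so 11^1067 ≡ 11·27·12·9·6 ≡ 38 (mod 47).

38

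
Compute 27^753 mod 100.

Square-and-reduce mod 100: 27^1≡27, 27^2≡29, 27^4≡41, 27^8≡81, 27^16≡61, 27^32≡21, 27^64≡41, 27^128≡81, 27^256≡61, 27^512≡21.
753 = 1 + 16 + 32 + 64 + 128 + 512, so 27^753 ≡ 27·61·21·41·81·21 ≡ 67 (mod 100).

67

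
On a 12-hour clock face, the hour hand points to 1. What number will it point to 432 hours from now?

1

432 mod 12 = 0 (since 36·12 = 432).
1 + 0 → 1 on a 12-hour dial.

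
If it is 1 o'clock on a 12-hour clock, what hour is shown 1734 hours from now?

7

Dividing 1734 by 12 gives quotient 144 and remainder 6.
1 + 6 → 7 on a 12-hour dial.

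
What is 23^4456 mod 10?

The units digit of 23^n cycles with period 4: 3, 9, 7, 1, …
4456 leaves remainder 0 on division by 4, so 23^4456 ends in 1.

1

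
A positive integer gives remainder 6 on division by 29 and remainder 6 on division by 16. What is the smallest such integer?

Since 16·20 ≡ 1 (mod 29), take x = 6 + 16·((6−6)·20 mod 29) = 6 + 16·0 = 6.
Check: 6 mod 29 = 6, 6 mod 16 = 6.

6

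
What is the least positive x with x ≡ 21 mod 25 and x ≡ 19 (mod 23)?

x ≡ 19 (mod 23) gives x ∈ {19, 42, 65, 88, 111, 134, 157, 180, …}.
The first of these with x mod 25 = 21 is 571.

571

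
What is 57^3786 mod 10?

9

The units digit of 57^n cycles with period 4: 7, 9, 3, 1, …
3786 mod 4 = 2, so the last digit matches 7^2 = 9.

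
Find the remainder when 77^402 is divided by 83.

Successive squares of 77 mod 83: 77^1≡77, 77^2≡36, 77^4≡51, 77^8≡28, 77^16≡37, 77^32≡41, 77^64≡21, 77^128≡26, 77^256≡12.
Since 402 = 2 + 16 + 128 + 256 in binary, 77^402 ≡ 36·37·26·12 ≡ 3 (mod 83).

3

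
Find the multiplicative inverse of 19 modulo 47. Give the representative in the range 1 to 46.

5

19·5 = 95 = 2·47 + 1, so 19⁻¹ ≡ 5 (mod 47).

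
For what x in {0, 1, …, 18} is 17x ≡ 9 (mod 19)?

17⁻¹ ≡ 9 (mod 19) because 17·9 = 153 = 8·19 + 1.
So x ≡ 9·9 = 81 ≡ 5 (mod 19).

5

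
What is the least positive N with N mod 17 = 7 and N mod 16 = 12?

92

Since 16·16 ≡ 1 (mod 17), take x = 12 + 16·((7−12)·16 mod 17) = 12 + 16·5 = 92.
Check: 92 mod 17 = 7, 92 mod 16 = 12.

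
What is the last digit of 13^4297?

Last digits of 3^n: 3, 9, 7, 1 (period 4).
4297 mod 4 = 1, so the last digit matches 3^1 = 3.

3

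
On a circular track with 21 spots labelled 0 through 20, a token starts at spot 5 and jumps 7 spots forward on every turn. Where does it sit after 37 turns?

12

37·7 = 259.
Dividing 259 by 21 gives quotient 12 and remainder 7.
(5 + 7) mod 21 = 12.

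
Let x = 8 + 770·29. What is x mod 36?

770·29 = 22330.
22330 − 620·36 = 10, so 22330 ≡ 10 (mod 36).
(8 + 10) mod 36 = 18.

18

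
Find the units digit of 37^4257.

7

Powers of 7 mod 10 repeat with period 4: 7, 9, 3, 1.
4257 leaves remainder 1 on division by 4, so 37^4257 ends in 7.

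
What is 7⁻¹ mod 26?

26 = 3·7 + 5
7 = 1·5 + 2
5 = 2·2 + 1
2 = 2·1 + 0
Back-substituting gives 7·15 ≡ 1 (mod 26).

15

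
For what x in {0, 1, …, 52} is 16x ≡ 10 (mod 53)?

16⁻¹ ≡ 10 (mod 53) because 16·10 = 160 = 3·53 + 1.
So x ≡ 10·10 = 100 ≡ 47 (mod 53).

47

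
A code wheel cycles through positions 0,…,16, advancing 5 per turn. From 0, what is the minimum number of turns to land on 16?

10

The inverse of 5 mod 17 is 7 (since 5·7 = 35 ≡ 1).
Multiplying both sides by 7: x ≡ 7·16 = 112 ≡ 10 (mod 17).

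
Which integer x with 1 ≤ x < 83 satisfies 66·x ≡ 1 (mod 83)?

39

66·39 = 2574 = 31·83 + 1, so 66⁻¹ ≡ 39 (mod 83).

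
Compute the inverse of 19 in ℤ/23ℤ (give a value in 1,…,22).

17

23 = 1·19 + 4
19 = 4·4 + 3
4 = 1·3 + 1
3 = 3·1 + 0
Back-substituting gives 19·17 ≡ 1 (mod 23).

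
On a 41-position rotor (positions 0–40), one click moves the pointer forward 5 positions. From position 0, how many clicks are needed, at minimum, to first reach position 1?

5·33 = 165 = 4·41 + 1, so 5⁻¹ ≡ 33 (mod 41).

33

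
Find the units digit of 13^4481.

3

The units digit of 13^n cycles with period 4: 3, 9, 7, 1, …
4481 leaves remainder 1 on division by 4, so 13^4481 ends in 3.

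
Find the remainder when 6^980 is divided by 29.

Square-and-reduce mod 29: 6^1≡6, 6^2≡7, 6^4≡20, 6^8≡23, 6^16≡7, 6^32≡20, 6^64≡23, 6^128≡7, 6^256≡20, 6^512≡23.
Since 980 = 4 + 16 + 64 + 128 + 256 + 512 in binary, 6^980 ≡ 20·7·23·7·20·23 ≡ 1 (mod 29).

1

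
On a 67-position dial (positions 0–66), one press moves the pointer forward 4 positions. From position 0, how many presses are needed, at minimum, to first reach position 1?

17

67 = 16·4 + 3
4 = 1·3 + 1
3 = 3·1 + 0
Back-substituting gives 4·17 ≡ 1 (mod 67).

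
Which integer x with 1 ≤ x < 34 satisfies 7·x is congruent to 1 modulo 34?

5

7·5 = 35 = 1·34 + 1, so 7⁻¹ ≡ 5 (mod 34).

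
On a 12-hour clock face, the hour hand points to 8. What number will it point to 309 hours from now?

309 mod 12 = 9 (since 25·12 = 300).
8 + 9 → 5 on a 12-hour dial.

5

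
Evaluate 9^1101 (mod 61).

Successive squares of 9 mod 61: 9^1≡9, 9^2≡20, 9^4≡34, 9^8≡58, 9^16≡9, 9^32≡20, 9^64≡34, 9^128≡58, 9^256≡9, 9^512≡20, 9^1024≡34.
1101 = 1 + 4 + 8 + 64 + 1024, so 9^1101 ≡ 9·34·58·34·34 ≡ 9 (mod 61).

9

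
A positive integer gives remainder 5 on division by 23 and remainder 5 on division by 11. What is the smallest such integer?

5

Since 11·21 ≡ 1 (mod 23), take x = 5 + 11·((5−5)·21 mod 23) = 5 + 11·0 = 5.
Check: 5 mod 23 = 5, 5 mod 11 = 5.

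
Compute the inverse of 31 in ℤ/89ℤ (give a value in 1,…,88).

23

89 = 2·31 + 27
31 = 1·27 + 4
27 = 6·4 + 3
4 = 1·3 + 1
3 = 3·1 + 0
Back-substituting gives 31·23 ≡ 1 (mod 89).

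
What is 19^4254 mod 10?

Last digits of 9^n: 9, 1 (period 2).
4254 leaves remainder 0 on division by 2, so 19^4254 ends in 1.

1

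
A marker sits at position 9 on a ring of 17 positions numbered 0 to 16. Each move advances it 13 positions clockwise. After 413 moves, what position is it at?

6

413·13 = 5369.
5369 mod 17 = 14 (since 315·17 = 5355).
(9 + 14) mod 17 = 6.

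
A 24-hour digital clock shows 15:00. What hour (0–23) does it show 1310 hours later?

5

1310 = 54·24 + 14, so 1310 mod 24 = 14.
(15 + 14) mod 24 = 5.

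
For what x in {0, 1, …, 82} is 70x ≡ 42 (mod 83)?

70⁻¹ ≡ 51 (mod 83) because 70·51 = 3570 = 43·83 + 1.
Multiplying both sides by 51: x ≡ 51·42 = 2142 ≡ 67 (mod 83).
Check: 70·67 = 4690 = 56·83 + 42.

67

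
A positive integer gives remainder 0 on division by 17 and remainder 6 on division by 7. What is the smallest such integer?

34

x ≡ 6 (mod 7) gives x ∈ {6, 13, 20, 27, 34}.
The first of these with x mod 17 = 0 is 34.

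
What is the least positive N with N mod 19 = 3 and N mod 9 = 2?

155

Since 9·17 ≡ 1 (mod 19), take x = 2 + 9·((3−2)·17 mod 19) = 2 + 9·17 = 155.
Check: 155 mod 19 = 3, 155 mod 9 = 2.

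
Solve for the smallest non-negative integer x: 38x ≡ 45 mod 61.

6

The inverse of 38 mod 61 is 53 (since 38·53 = 2014 ≡ 1).
Multiplying both sides by 53: x ≡ 53·45 = 2385 ≡ 6 (mod 61).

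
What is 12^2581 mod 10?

The units digit of 12^n cycles with period 4: 2, 4, 8, 6, …
2581 mod 4 = 1, so the last digit matches 2^1 = 2.

2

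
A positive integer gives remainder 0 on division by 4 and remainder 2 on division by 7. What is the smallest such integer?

Since 7·3 ≡ 1 (mod 4), take x = 2 + 7·((0−2)·3 mod 4) = 2 + 7·2 = 16.
Check: 16 mod 4 = 0, 16 mod 7 = 2.

16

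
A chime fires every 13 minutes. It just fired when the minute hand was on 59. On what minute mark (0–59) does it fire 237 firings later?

237·13 = 3081.
Dividing 3081 by 60 gives quotient 51 and remainder 21.
(59 + 21) mod 60 = 20.

20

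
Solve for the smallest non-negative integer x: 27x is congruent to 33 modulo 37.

The inverse of 27 mod 37 is 11 (since 27·11 = 297 ≡ 1).
So x ≡ 11·33 = 363 ≡ 30 (mod 37).
Check: 27·30 = 810 = 21·37 + 33.

30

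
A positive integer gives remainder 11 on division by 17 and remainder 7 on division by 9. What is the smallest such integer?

Since 9·2 ≡ 1 (mod 17), take x = 7 + 9·((11−7)·2 mod 17) = 7 + 9·8 = 79.
Check: 79 mod 17 = 11, 79 mod 9 = 7.

79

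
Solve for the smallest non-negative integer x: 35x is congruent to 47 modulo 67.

The inverse of 35 mod 67 is 23 (since 35·23 = 805 ≡ 1).
Multiplying both sides by 23: x ≡ 23·47 = 1081 ≡ 9 (mod 67).

9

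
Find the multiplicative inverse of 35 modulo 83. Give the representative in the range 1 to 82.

19

35·19 = 665 = 8·83 + 1, so 35⁻¹ ≡ 19 (mod 83).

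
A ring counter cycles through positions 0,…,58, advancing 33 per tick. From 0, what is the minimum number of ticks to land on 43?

The inverse of 33 mod 59 is 34 (since 33·34 = 1122 ≡ 1).
Multiplying both sides by 34: x ≡ 34·43 = 1462 ≡ 46 (mod 59).
Check: 33·46 = 1518 = 25·59 + 43.

46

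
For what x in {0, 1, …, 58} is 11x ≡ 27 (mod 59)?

11⁻¹ ≡ 43 (mod 59) because 11·43 = 473 = 8·59 + 1.
Multiplying both sides by 43: x ≡ 43·27 = 1161 ≡ 40 (mod 59).

40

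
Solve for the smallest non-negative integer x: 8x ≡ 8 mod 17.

1

The inverse of 8 mod 17 is 15 (since 8·15 = 120 ≡ 1).
Multiplying both sides by 15: x ≡ 15·8 = 120 ≡ 1 (mod 17).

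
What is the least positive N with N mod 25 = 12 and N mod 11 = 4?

Since 11·16 ≡ 1 (mod 25), take x = 4 + 11·((12−4)·16 mod 25) = 4 + 11·3 = 37.
Check: 37 mod 25 = 12, 37 mod 11 = 4.

37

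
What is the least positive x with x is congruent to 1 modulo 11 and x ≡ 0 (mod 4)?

12

x ≡ 0 (mod 4) gives x ∈ {0, 4, 8, 12}.
The first of these with x mod 11 = 1 is 12.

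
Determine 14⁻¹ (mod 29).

29 = 2·14 + 1
14 = 14·1 + 0
Back-substituting gives 14·27 ≡ 1 (mod 29).

27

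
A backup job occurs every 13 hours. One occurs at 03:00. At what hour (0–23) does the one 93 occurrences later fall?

93·13 = 1209.
1209 − 50·24 = 9, so 1209 ≡ 9 (mod 24).
(3 + 9) mod 24 = 12.

12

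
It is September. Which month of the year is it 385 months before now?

August

Dividing 385 by 12 gives quotient 32 and remainder 1.
September − 1 month → August.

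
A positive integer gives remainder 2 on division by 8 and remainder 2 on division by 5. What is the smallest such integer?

2

x ≡ 2 (mod 5) gives x ∈ {2}.
The first of these with x mod 8 = 2 is 2.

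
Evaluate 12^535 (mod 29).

Square-and-reduce mod 29: 12^1≡12, 12^2≡28, 12^4≡1, 12^8≡1, 12^16≡1, 12^32≡1, 12^64≡1, 12^128≡1, 12^256≡1, 12^512≡1.
Since 535 = 1 + 2 + 4 + 16 + 512 in binary, 12^535 ≡ 12·28·1·1·1 ≡ 17 (mod 29).

17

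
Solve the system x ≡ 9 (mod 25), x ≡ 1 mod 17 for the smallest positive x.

x ≡ 1 (mod 17) gives x ∈ {1, 18, 35, 52, 69, 86, 103, 120, …}.
The first of these with x mod 25 = 9 is 409.

409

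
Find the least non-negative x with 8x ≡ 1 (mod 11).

8⁻¹ ≡ 7 (mod 11) because 8·7 = 56 = 5·11 + 1.
So x ≡ 7·1 = 7 ≡ 7 (mod 11).

7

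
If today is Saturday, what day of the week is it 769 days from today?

Friday

769 − 109·7 = 6, so 769 ≡ 6 (mod 7).
Saturday + 6 days → Friday.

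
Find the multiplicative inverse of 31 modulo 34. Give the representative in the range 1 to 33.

11

34 = 1·31 + 3
31 = 10·3 + 1
3 = 3·1 + 0
Back-substituting gives 31·11 ≡ 1 (mod 34).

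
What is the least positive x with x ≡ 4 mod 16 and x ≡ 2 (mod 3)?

20

x ≡ 2 (mod 3) gives x ∈ {2, 5, 8, 11, 14, 17, 20}.
The first of these with x mod 16 = 4 is 20.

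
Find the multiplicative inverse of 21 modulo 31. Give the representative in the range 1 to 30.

21·3 = 63 = 2·31 + 1, so 21⁻¹ ≡ 3 (mod 31).

3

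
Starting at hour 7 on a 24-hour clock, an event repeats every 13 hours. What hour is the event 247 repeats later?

247·13 = 3211.
Dividing 3211 by 24 gives quotient 133 and remainder 19.
(7 + 19) mod 24 = 2.

2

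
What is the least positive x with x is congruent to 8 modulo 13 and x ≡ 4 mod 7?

60

x ≡ 4 (mod 7) gives x ∈ {4, 11, 18, 25, 32, 39, 46, 53, …}.
The first of these with x mod 13 = 8 is 60.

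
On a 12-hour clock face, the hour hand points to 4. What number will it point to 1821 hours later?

1

1821 = 151·12 + 9, so 1821 mod 12 = 9.
4 + 9 → 1 on a 12-hour dial.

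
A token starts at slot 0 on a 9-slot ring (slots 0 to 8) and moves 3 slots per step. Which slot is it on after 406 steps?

406·3 = 1218.
Dividing 1218 by 9 gives quotient 135 and remainder 3.
(0 + 3) mod 9 = 3.

3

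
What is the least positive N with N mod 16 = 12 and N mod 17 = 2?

172

x ≡ 12 (mod 16) gives x ∈ {12, 28, 44, 60, 76, 92, 108, 124, …}.
The first of these with x mod 17 = 2 is 172.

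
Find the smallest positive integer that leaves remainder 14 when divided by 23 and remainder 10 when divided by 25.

60

Since 25·12 ≡ 1 (mod 23), take x = 10 + 25·((14−10)·12 mod 23) = 10 + 25·2 = 60.
Check: 60 mod 23 = 14, 60 mod 25 = 10.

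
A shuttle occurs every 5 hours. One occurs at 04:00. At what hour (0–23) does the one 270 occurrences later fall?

270·5 = 1350.
Dividing 1350 by 24 gives quotient 56 and remainder 6.
(4 + 6) mod 24 = 10.

10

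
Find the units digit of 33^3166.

9

The units digit of 33^n cycles with period 4: 3, 9, 7, 1, …
3166 leaves remainder 2 on division by 4, so 33^3166 ends in 9.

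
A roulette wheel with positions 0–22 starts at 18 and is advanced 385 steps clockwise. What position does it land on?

Dividing 385 by 23 gives quotient 16 and remainder 17.
(18 + 17) mod 23 = 12.

12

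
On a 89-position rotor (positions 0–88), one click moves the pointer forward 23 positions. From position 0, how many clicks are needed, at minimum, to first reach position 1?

23·31 = 713 = 8·89 + 1, so 23⁻¹ ≡ 31 (mod 89).

31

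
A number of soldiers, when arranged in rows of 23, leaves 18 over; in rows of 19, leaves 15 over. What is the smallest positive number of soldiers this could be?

x ≡ 15 (mod 19) gives x ∈ {15, 34, 53, 72, 91, 110}.
The first of these with x mod 23 = 18 is 110.

110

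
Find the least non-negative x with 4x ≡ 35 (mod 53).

22

The inverse of 4 mod 53 is 40 (since 4·40 = 160 ≡ 1).
So x ≡ 40·35 = 1400 ≡ 22 (mod 53).
Check: 4·22 = 88 = 1·53 + 35.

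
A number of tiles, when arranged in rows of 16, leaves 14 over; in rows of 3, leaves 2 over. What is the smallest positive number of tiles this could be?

14

Since 3·11 ≡ 1 (mod 16), take x = 2 + 3·((14−2)·11 mod 16) = 2 + 3·4 = 14.
Check: 14 mod 16 = 14, 14 mod 3 = 2.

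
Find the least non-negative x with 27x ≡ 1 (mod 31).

27⁻¹ ≡ 23 (mod 31) because 27·23 = 621 = 20·31 + 1.
So x ≡ 23·1 = 23 ≡ 23 (mod 31).
Check: 27·23 = 621 = 20·31 + 1.

23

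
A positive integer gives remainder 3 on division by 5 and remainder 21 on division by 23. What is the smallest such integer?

113

Since 23·2 ≡ 1 (mod 5), take x = 21 + 23·((3−21)·2 mod 5) = 21 + 23·4 = 113.
Check: 113 mod 5 = 3, 113 mod 23 = 21.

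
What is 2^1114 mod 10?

4

Last digits of 2^n: 2, 4, 8, 6 (period 4).
1114 mod 4 = 2, so the last digit matches 2^2 = 4.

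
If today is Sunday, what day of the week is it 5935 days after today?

Saturday

Dividing 5935 by 7 gives quotient 847 and remainder 6.
Sunday + 6 days → Saturday.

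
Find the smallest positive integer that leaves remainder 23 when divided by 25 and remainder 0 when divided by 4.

48

Since 4·19 ≡ 1 (mod 25), take x = 0 + 4·((23−0)·19 mod 25) = 0 + 4·12 = 48.
Check: 48 mod 25 = 23, 48 mod 4 = 0.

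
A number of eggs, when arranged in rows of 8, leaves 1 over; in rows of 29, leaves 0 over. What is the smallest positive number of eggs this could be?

Since 29·5 ≡ 1 (mod 8), take x = 0 + 29·((1−0)·5 mod 8) = 0 + 29·5 = 145.
Check: 145 mod 8 = 1, 145 mod 29 = 0.

145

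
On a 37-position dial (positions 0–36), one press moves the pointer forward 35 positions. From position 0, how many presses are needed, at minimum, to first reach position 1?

18

37 = 1·35 + 2
35 = 17·2 + 1
2 = 2·1 + 0
Back-substituting gives 35·18 ≡ 1 (mod 37).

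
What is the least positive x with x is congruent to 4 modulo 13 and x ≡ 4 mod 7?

4

x ≡ 4 (mod 7) gives x ∈ {4}.
The first of these with x mod 13 = 4 is 4.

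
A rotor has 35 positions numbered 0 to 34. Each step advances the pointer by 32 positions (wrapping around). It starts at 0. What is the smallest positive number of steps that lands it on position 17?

32⁻¹ ≡ 23 (mod 35) because 32·23 = 736 = 21·35 + 1.
Multiplying both sides by 23: x ≡ 23·17 = 391 ≡ 6 (mod 35).

6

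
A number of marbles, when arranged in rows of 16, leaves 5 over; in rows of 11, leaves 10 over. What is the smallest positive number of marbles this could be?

21

x ≡ 10 (mod 11) gives x ∈ {10, 21}.
The first of these with x mod 16 = 5 is 21.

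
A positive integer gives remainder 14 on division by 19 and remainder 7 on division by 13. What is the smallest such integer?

33

x ≡ 7 (mod 13) gives x ∈ {7, 20, 33}.
The first of these with x mod 19 = 14 is 33.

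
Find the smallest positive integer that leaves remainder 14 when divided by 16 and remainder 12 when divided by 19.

x ≡ 14 (mod 16) gives x ∈ {14, 30, 46, 62, 78, 94, 110, 126}.
The first of these with x mod 19 = 12 is 126.

126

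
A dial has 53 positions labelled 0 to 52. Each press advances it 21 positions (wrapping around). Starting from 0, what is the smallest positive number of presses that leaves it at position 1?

21·48 = 1008 = 19·53 + 1, so 21⁻¹ ≡ 48 (mod 53).

48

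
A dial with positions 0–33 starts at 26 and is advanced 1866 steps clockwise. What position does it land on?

22

1866 = 54·34 + 30, so 1866 mod 34 = 30.
(26 + 30) mod 34 = 22.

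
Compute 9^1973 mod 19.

5

Successive squares of 9 mod 19: 9^1≡9, 9^2≡5, 9^4≡6, 9^8≡17, 9^16≡4, 9^32≡16, 9^64≡9, 9^128≡5, 9^256≡6, 9^512≡17, 9^1024≡4.
1973 = 1 + 4 + 16 + 32 + 128 + 256 + 512 + 1024, so 9^1973 ≡ 9·6·4·16·5·6·17·4 ≡ 5 (mod 19).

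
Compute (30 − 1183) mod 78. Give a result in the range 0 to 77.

17

Dividing 1183 by 78 gives quotient 15 and remainder 13.
(30 − 13) mod 78 = 17.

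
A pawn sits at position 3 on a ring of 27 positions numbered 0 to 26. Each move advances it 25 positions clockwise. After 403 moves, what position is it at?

403·25 = 10075.
10075 = 373·27 + 4, so 10075 mod 27 = 4.
(3 + 4) mod 27 = 7.

7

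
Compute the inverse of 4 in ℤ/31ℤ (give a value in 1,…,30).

4·8 = 32 = 1·31 + 1, so 4⁻¹ ≡ 8 (mod 31).

8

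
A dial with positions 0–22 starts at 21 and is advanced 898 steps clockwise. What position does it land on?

898 = 39·23 + 1, so 898 mod 23 = 1.
(21 + 1) mod 23 = 22.

22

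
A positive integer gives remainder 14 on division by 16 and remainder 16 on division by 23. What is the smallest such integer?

62

x ≡ 14 (mod 16) gives x ∈ {14, 30, 46, 62}.
The first of these with x mod 23 = 16 is 62.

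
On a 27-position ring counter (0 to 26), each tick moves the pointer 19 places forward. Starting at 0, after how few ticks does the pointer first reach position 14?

5

The inverse of 19 mod 27 is 10 (since 19·10 = 190 ≡ 1).
So x ≡ 10·14 = 140 ≡ 5 (mod 27).
Check: 19·5 = 95 = 3·27 + 14.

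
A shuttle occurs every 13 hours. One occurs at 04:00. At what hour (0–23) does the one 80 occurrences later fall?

80·13 = 1040.
Dividing 1040 by 24 gives quotient 43 and remainder 8.
(4 + 8) mod 24 = 12.

12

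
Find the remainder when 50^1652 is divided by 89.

By repeated squaring mod 89: 50^1≡50, 50^2≡8, 50^4≡64, 50^8≡2, 50^16≡4, 50^32≡16, 50^64≡78, 50^128≡32, 50^256≡45, 50^512≡67, 50^1024≡39.
Since 1652 = 4 + 16 + 32 + 64 + 512 + 1024 in binary, 50^1652 ≡ 64·4·16·78·67·39 ≡ 8 (mod 89).

8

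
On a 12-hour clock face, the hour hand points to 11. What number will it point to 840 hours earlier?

840 mod 12 = 0 (since 70·12 = 840).
11 − 0 → 11 on a 12-hour dial.

11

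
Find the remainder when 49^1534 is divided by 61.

57

Successive squares of 49 mod 61: 49^1≡49, 49^2≡22, 49^4≡57, 49^8≡16, 49^16≡12, 49^32≡22, 49^64≡57, 49^128≡16, 49^256≡12, 49^512≡22, 49^1024≡57.
Since 1534 = 2 + 4 + 8 + 16 + 32 + 64 + 128 + 256 + 1024 in binary, 49^1534 ≡ 22·57·16·12·22·57·16·12·57 ≡ 57 (mod 61).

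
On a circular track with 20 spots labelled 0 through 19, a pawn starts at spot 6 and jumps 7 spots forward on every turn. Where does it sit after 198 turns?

198·7 = 1386.
Dividing 1386 by 20 gives quotient 69 and remainder 6.
(6 + 6) mod 20 = 12.

12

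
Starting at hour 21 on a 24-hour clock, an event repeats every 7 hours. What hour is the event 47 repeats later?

47·7 = 329.
329 − 13·24 = 17, so 329 ≡ 17 (mod 24).
(21 + 17) mod 24 = 14.

14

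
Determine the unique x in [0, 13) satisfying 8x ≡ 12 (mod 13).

8

The inverse of 8 mod 13 is 5 (since 8·5 = 40 ≡ 1).
So x ≡ 5·12 = 60 ≡ 8 (mod 13).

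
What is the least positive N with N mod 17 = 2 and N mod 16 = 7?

87

Since 16·16 ≡ 1 (mod 17), take x = 7 + 16·((2−7)·16 mod 17) = 7 + 16·5 = 87.
Check: 87 mod 17 = 2, 87 mod 16 = 7.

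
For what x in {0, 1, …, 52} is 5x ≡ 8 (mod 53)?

The inverse of 5 mod 53 is 32 (since 5·32 = 160 ≡ 1).
Multiplying both sides by 32: x ≡ 32·8 = 256 ≡ 44 (mod 53).

44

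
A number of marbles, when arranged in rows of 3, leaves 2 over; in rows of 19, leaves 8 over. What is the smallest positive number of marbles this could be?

Since 19·1 ≡ 1 (mod 3), take x = 8 + 19·((2−8)·1 mod 3) = 8 + 19·0 = 8.
Check: 8 mod 3 = 2, 8 mod 19 = 8.

8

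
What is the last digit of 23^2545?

3

Powers of 3 mod 10 repeat with period 4: 3, 9, 7, 1.
2545 leaves remainder 1 on division by 4, so 23^2545 ends in 3.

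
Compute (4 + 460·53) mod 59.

460·53 = 24380.
24380 − 413·59 = 13, so 24380 ≡ 13 (mod 59).
(4 + 13) mod 59 = 17.

17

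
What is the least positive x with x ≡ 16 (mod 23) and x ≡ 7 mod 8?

x ≡ 7 (mod 8) gives x ∈ {7, 15, 23, 31, 39}.
The first of these with x mod 23 = 16 is 39.

39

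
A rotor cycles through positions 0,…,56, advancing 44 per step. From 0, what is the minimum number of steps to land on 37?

41

The inverse of 44 mod 57 is 35 (since 44·35 = 1540 ≡ 1).
Multiplying both sides by 35: x ≡ 35·37 = 1295 ≡ 41 (mod 57).
Check: 44·41 = 1804 = 31·57 + 37.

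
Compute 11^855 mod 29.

Square-and-reduce mod 29: 11^1≡11, 11^2≡5, 11^4≡25, 11^8≡16, 11^16≡24, 11^32≡25, 11^64≡16, 11^128≡24, 11^256≡25, 11^512≡16.
Since 855 = 1 + 2 + 4 + 16 + 64 + 256 + 512 in binary, 11^855 ≡ 11·5·25·24·16·25·16 ≡ 18 (mod 29).

18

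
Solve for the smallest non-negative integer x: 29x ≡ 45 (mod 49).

The inverse of 29 mod 49 is 22 (since 29·22 = 638 ≡ 1).
Multiplying both sides by 22: x ≡ 22·45 = 990 ≡ 10 (mod 49).

10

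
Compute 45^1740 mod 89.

67

Successive squares of 45 mod 89: 45^1≡45, 45^2≡67, 45^4≡39, 45^8≡8, 45^16≡64, 45^32≡2, 45^64≡4, 45^128≡16, 45^256≡78, 45^512≡32, 45^1024≡45.
1740 = 4 + 8 + 64 + 128 + 512 + 1024, so 45^1740 ≡ 39·8·4·16·32·45 ≡ 67 (mod 89).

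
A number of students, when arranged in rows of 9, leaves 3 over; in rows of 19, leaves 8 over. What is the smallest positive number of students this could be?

84

Since 19·1 ≡ 1 (mod 9), take x = 8 + 19·((3−8)·1 mod 9) = 8 + 19·4 = 84.
Check: 84 mod 9 = 3, 84 mod 19 = 8.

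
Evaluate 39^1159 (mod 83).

Square-and-reduce mod 83: 39^1≡39, 39^2≡27, 39^4≡65, 39^8≡75, 39^16≡64, 39^32≡29, 39^64≡11, 39^128≡38, 39^256≡33, 39^512≡10, 39^1024≡17.
1159 = 1 + 2 + 4 + 128 + 1024, so 39^1159 ≡ 39·27·65·38·17 ≡ 42 (mod 83).

42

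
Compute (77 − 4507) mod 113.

90

4507 mod 113 = 100 (since 39·113 = 4407).
(77 − 100) mod 113 = 90.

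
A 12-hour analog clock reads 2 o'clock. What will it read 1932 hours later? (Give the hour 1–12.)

2

1932 − 161·12 = 0, so 1932 ≡ 0 (mod 12).
2 + 0 → 2 on a 12-hour dial.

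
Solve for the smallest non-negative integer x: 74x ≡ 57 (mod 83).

74⁻¹ ≡ 46 (mod 83) because 74·46 = 3404 = 41·83 + 1.
So x ≡ 46·57 = 2622 ≡ 49 (mod 83).

49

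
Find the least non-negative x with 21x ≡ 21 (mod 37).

1

21⁻¹ ≡ 30 (mod 37) because 21·30 = 630 = 17·37 + 1.
Multiplying both sides by 30: x ≡ 30·21 = 630 ≡ 1 (mod 37).
Check: 21·1 = 21 = 0·37 + 21.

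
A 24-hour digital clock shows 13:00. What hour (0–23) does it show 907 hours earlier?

18

907 = 37·24 + 19, so 907 mod 24 = 19.
(13 − 19) mod 24 = 18.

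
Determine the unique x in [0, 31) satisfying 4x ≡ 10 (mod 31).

The inverse of 4 mod 31 is 8 (since 4·8 = 32 ≡ 1).
So x ≡ 8·10 = 80 ≡ 18 (mod 31).
Check: 4·18 = 72 = 2·31 + 10.

18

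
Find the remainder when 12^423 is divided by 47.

32

By repeated squaring mod 47: 12^1≡12, 12^2≡3, 12^4≡9, 12^8≡34, 12^16≡28, 12^32≡32, 12^64≡37, 12^128≡6, 12^256≡36.
Since 423 = 1 + 2 + 4 + 32 + 128 + 256 in binary, 12^423 ≡ 12·3·9·32·6·36 ≡ 32 (mod 47).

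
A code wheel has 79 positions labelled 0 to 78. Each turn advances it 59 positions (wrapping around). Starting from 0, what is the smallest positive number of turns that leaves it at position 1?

59·75 = 4425 = 56·79 + 1, so 59⁻¹ ≡ 75 (mod 79).

75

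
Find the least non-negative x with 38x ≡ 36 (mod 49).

38⁻¹ ≡ 40 (mod 49) because 38·40 = 1520 = 31·49 + 1.
So x ≡ 40·36 = 1440 ≡ 19 (mod 49).

19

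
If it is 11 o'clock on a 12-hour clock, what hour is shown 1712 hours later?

7

1712 = 142·12 + 8, so 1712 mod 12 = 8.
11 + 8 → 7 on a 12-hour dial.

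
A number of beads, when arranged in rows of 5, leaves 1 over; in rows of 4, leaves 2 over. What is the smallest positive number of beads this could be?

Since 4·4 ≡ 1 (mod 5), take x = 2 + 4·((1−2)·4 mod 5) = 2 + 4·1 = 6.
Check: 6 mod 5 = 1, 6 mod 4 = 2.

6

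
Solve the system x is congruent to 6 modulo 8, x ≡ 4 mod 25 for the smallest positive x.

54

Since 25·1 ≡ 1 (mod 8), take x = 4 + 25·((6−4)·1 mod 8) = 4 + 25·2 = 54.
Check: 54 mod 8 = 6, 54 mod 25 = 4.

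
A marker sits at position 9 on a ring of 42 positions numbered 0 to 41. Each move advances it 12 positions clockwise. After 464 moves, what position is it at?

464·12 = 5568.
5568 = 132·42 + 24, so 5568 mod 42 = 24.
(9 + 24) mod 42 = 33.

33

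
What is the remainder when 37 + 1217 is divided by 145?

94

1217 mod 145 = 57 (since 8·145 = 1160).
(37 + 57) mod 145 = 94.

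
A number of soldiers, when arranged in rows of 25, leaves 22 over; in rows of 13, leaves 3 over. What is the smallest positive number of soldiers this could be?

x ≡ 3 (mod 13) gives x ∈ {3, 16, 29, 42, 55, 68, 81, 94, …}.
The first of these with x mod 25 = 22 is 172.

172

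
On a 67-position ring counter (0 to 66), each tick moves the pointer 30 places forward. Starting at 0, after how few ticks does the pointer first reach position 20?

23

30⁻¹ ≡ 38 (mod 67) because 30·38 = 1140 = 17·67 + 1.
So x ≡ 38·20 = 760 ≡ 23 (mod 67).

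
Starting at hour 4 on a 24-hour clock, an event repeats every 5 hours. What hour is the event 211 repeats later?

3

211·5 = 1055.
1055 = 43·24 + 23, so 1055 mod 24 = 23.
(4 + 23) mod 24 = 3.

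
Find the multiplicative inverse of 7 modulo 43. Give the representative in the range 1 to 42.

43 = 6·7 + 1
7 = 7·1 + 0
Back-substituting gives 7·37 ≡ 1 (mod 43).

37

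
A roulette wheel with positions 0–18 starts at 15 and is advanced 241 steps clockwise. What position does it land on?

9

Dividing 241 by 19 gives quotient 12 and remainder 13.
(15 + 13) mod 19 = 9.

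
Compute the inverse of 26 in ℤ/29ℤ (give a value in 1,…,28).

19

26·19 = 494 = 17·29 + 1, so 26⁻¹ ≡ 19 (mod 29).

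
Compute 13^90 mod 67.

22

By repeated squaring mod 67: 13^1≡13, 13^2≡35, 13^4≡19, 13^8≡26, 13^16≡6, 13^32≡36, 13^64≡23.
Since 90 = 2 + 8 + 16 + 64 in binary, 13^90 ≡ 35·26·6·23 ≡ 22 (mod 67).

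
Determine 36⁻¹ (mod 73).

71

73 = 2·36 + 1
36 = 36·1 + 0
Back-substituting gives 36·71 ≡ 1 (mod 73).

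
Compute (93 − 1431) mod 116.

Dividing 1431 by 116 gives quotient 12 and remainder 39.
(93 − 39) mod 116 = 54.

54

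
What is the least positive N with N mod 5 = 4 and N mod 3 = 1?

4

x ≡ 1 (mod 3) gives x ∈ {1, 4}.
The first of these with x mod 5 = 4 is 4.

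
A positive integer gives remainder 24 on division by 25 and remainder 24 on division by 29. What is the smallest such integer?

24

x ≡ 24 (mod 25) gives x ∈ {24}.
The first of these with x mod 29 = 24 is 24.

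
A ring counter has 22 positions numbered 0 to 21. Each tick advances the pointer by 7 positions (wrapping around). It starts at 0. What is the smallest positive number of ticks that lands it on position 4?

The inverse of 7 mod 22 is 19 (since 7·19 = 133 ≡ 1).
So x ≡ 19·4 = 76 ≡ 10 (mod 22).
Check: 7·10 = 70 = 3·22 + 4.

10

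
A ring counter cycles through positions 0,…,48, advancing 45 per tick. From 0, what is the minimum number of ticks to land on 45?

1

The inverse of 45 mod 49 is 12 (since 45·12 = 540 ≡ 1).
Multiplying both sides by 12: x ≡ 12·45 = 540 ≡ 1 (mod 49).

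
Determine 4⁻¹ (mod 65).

49

4·49 = 196 = 3·65 + 1, so 4⁻¹ ≡ 49 (mod 65).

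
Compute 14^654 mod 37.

By repeated squaring mod 37: 14^1≡14, 14^2≡11, 14^4≡10, 14^8≡26, 14^16≡10, 14^32≡26, 14^64≡10, 14^128≡26, 14^256≡10, 14^512≡26.
654 = 2 + 4 + 8 + 128 + 512, so 14^654 ≡ 11·10·26·26·26 ≡ 36 (mod 37).

36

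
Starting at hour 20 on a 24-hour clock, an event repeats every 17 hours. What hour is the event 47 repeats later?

47·17 = 799.
Dividing 799 by 24 gives quotient 33 and remainder 7.
(20 + 7) mod 24 = 3.

3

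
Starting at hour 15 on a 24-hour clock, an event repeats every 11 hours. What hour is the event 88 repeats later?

23

88·11 = 968.
968 mod 24 = 8 (since 40·24 = 960).
(15 + 8) mod 24 = 23.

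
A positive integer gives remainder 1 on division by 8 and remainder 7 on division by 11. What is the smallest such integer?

73

x ≡ 1 (mod 8) gives x ∈ {1, 9, 17, 25, 33, 41, 49, 57, …}.
The first of these with x mod 11 = 7 is 73.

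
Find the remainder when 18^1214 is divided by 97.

50

By repeated squaring mod 97: 18^1≡18, 18^2≡33, 18^4≡22, 18^8≡96, 18^16≡1, 18^32≡1, 18^64≡1, 18^128≡1, 18^256≡1, 18^512≡1, 18^1024≡1.
Since 1214 = 2 + 4 + 8 + 16 + 32 + 128 + 1024 in binary, 18^1214 ≡ 33·22·96·1·1·1·1 ≡ 50 (mod 97).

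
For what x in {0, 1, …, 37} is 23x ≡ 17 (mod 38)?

9

The inverse of 23 mod 38 is 5 (since 23·5 = 115 ≡ 1).
So x ≡ 5·17 = 85 ≡ 9 (mod 38).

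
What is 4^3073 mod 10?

Last digits of 4^n: 4, 6 (period 2).
3073 mod 2 = 1, so the last digit matches 4^1 = 4.

4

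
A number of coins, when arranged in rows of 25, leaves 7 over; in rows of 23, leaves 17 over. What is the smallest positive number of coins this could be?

Since 23·12 ≡ 1 (mod 25), take x = 17 + 23·((7−17)·12 mod 25) = 17 + 23·5 = 132.
Check: 132 mod 25 = 7, 132 mod 23 = 17.

132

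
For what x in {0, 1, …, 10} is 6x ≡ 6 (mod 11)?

1

6⁻¹ ≡ 2 (mod 11) because 6·2 = 12 = 1·11 + 1.
Multiplying both sides by 2: x ≡ 2·6 = 12 ≡ 1 (mod 11).
Check: 6·1 = 6 = 0·11 + 6.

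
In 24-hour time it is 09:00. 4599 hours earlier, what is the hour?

4599 mod 24 = 15 (since 191·24 = 4584).
(9 − 15) mod 24 = 18.

18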